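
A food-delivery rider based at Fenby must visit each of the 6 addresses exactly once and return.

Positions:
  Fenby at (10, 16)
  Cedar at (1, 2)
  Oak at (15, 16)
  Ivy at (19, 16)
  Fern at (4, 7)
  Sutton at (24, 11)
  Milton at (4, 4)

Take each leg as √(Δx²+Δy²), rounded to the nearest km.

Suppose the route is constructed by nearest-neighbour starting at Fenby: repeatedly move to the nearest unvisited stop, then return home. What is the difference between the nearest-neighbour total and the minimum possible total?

The nearest-neighbour route is 2 km longer than optimal.

From Fenby: Oak=5, Ivy=9, Fern=11, Milton=13, Sutton=15, Cedar=17 → choose Oak (5).
From Oak: Ivy=4, Sutton=10, Fern=14, Milton=16, Cedar=20 → choose Ivy (4).
From Ivy: Sutton=7, Fern=17, Milton=19, Cedar=23 → choose Sutton (7).
From Sutton: Fern=20, Milton=21, Cedar=25 → choose Fern (20).
From Fern: Milton=3, Cedar=6 → choose Milton (3).
From Milton: Cedar=4 → choose Cedar (4).
NN route Fenby → Oak → Ivy → Sutton → Fern → Milton → Cedar → Fenby costs 60.
Optimal: Fenby → Oak → Ivy → Sutton → Milton → Cedar → Fern → Fenby costs 58 (by enumerating all 360 distinct tours).
Excess = 60 − 58 = 2.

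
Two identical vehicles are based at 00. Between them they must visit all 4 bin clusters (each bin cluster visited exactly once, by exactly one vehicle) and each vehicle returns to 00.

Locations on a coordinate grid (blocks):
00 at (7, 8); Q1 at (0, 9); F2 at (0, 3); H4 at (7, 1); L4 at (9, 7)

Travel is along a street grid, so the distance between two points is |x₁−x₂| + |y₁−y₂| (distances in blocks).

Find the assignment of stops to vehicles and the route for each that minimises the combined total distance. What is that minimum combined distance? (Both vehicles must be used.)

Try each way of splitting the stops between the two vehicles (each non-empty) and, for each split, find the best tour for each vehicle:
  {Q1} + {F2, H4, L4}: 16 + 32 = 48
  {F2} + {Q1, H4, L4}: 24 + 34 = 58
  {Q1, F2} + {H4, L4}: 26 + 18 = 44
  {H4} + {Q1, F2, L4}: 14 + 30 = 44
  {Q1, H4} + {F2, L4}: 30 + 28 = 58
  {F2, H4} + {Q1, L4}: 28 + 22 = 50
  … (7 splits in total)
  {Q1, F2, H4} + {L4}: 30 + 6 = 36  ← best
Best: vehicle 1 00 → Q1 → F2 → H4 → 00 = 30; vehicle 2 00 → L4 → 00 = 6; combined 36.

36 blocks — the smallest possible combined total.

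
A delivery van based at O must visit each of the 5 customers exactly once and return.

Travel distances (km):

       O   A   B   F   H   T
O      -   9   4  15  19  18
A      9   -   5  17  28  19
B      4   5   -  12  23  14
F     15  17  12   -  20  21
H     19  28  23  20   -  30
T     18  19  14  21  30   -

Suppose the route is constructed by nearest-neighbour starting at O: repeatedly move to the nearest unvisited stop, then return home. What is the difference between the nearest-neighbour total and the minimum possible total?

The nearest-neighbour route is 6 km longer than optimal.

O: B=4, A=9, F=15, T=18, H=19 ⇒ B
B: A=5, F=12, T=14, H=23 ⇒ A
A: F=17, T=19, H=28 ⇒ F
F: H=20, T=21 ⇒ H
H: T=30 ⇒ T
NN route O → B → A → F → H → T → O costs 94.
Optimal: O → A → B → T → F → H → O costs 88 (by enumerating all 60 distinct tours).
Excess = 94 − 88 = 6.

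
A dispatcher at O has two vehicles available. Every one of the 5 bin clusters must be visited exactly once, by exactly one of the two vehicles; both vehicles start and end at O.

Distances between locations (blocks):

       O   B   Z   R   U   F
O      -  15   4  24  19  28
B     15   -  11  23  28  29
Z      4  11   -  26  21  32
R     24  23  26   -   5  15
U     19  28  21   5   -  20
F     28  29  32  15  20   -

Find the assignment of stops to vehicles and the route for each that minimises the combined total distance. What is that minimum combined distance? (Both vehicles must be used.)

Minimum combined distance: 91 blocks.

There are 2^4 − 1 = 15 ways to divide the 5 stops into two non-empty groups. For each, the best each vehicle can do is its own shortest tour through its group:
  {B} + {Z, R, U, F}: 30 + 73 = 103
  {Z} + {B, R, U, F}: 8 + 83 = 91
  {B, Z} + {R, U, F}: 30 + 67 = 97
  {R} + {B, Z, U, F}: 48 + 83 = 131
  {B, R} + {Z, U, F}: 62 + 73 = 135
  {Z, R} + {B, U, F}: 54 + 83 = 137
  … (15 splits in total)
Best: vehicle 1 O → Z → O = 8; vehicle 2 O → B → F → R → U → O = 83; combined 91.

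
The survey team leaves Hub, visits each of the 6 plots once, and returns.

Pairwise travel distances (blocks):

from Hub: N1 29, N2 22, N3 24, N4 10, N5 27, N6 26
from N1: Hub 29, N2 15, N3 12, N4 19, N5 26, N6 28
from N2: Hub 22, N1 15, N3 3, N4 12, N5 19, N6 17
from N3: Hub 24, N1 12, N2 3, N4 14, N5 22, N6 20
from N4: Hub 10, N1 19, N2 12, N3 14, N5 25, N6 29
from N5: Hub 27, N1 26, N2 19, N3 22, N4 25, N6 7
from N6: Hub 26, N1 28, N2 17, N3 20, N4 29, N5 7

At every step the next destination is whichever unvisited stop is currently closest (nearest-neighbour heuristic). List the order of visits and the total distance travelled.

Nearest-neighbour total = 96 blocks; route Hub → N4 → N2 → N3 → N1 → N5 → N6 → Hub.

At Hub the remaining stops are N4 10, N2 22, N3 24, N6 26, N5 27, N1 29; go to N4.
At N4 the remaining stops are N2 12, N3 14, N1 19, N5 25, N6 29; go to N2.
At N2 the remaining stops are N3 3, N1 15, N6 17, N5 19; go to N3.
At N3 the remaining stops are N1 12, N6 20, N5 22; go to N1.
At N1 the remaining stops are N5 26, N6 28; go to N5.
At N5 the remaining stops are N6 7; go to N6.
Return N6→Hub: 26.
Total = 10 + 12 + 3 + 12 + 26 + 7 + 26 = 96.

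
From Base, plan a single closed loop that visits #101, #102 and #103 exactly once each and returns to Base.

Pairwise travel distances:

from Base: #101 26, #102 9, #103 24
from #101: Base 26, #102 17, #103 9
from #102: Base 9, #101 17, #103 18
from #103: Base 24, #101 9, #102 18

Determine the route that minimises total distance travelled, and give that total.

Shortest round trip = 59.

There are 3 distinct closed tours to check (reversals are equivalent).
Base → #101 → #102 → #103 → Base: 26+17+18+24 = 85
Base → #101 → #103 → #102 → Base: 26+9+18+9 = 62
Base → #102 → #101 → #103 → Base: 9+17+9+24 = 59
The minimum is 59.
One optimal route: Base → #102 → #101 → #103 → Base (or its reverse).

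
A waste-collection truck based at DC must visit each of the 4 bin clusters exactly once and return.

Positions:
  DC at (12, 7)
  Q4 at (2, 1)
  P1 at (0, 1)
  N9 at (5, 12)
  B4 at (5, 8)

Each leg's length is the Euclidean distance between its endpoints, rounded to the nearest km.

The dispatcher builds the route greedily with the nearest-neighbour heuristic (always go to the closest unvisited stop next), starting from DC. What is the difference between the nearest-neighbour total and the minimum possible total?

From DC: B4=7, N9=9, Q4=12, P1=13 → choose B4 (7).
From B4: N9=4, Q4=8, P1=9 → choose N9 (4).
From N9: Q4=11, P1=12 → choose Q4 (11).
From Q4: P1=2 → choose P1 (2).
NN route DC → B4 → N9 → Q4 → P1 → DC costs 37.
Optimal: DC → Q4 → P1 → B4 → N9 → DC costs 36 (by enumerating all 12 distinct tours).
Excess = 37 − 36 = 1.

Excess over optimum: 1 km.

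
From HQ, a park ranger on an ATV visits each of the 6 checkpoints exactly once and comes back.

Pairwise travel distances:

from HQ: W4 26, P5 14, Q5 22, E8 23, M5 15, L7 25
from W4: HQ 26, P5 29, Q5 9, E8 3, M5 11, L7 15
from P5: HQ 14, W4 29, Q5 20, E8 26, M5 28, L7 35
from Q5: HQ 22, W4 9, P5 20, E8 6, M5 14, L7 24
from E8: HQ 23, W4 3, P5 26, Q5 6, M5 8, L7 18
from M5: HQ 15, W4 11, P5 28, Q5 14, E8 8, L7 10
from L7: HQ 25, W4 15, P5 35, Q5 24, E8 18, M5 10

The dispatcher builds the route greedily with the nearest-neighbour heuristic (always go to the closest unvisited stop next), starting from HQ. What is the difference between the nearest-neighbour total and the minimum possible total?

The nearest-neighbour route is 6 longer than optimal.

HQ: P5=14, M5=15, Q5=22, E8=23, L7=25, W4=26 ⇒ P5
P5: Q5=20, E8=26, M5=28, W4=29, L7=35 ⇒ Q5
Q5: E8=6, W4=9, M5=14, L7=24 ⇒ E8
E8: W4=3, M5=8, L7=18 ⇒ W4
W4: M5=11, L7=15 ⇒ M5
M5: L7=10 ⇒ L7
NN route HQ → P5 → Q5 → E8 → W4 → M5 → L7 → HQ costs 89.
Optimal: HQ → P5 → Q5 → E8 → W4 → L7 → M5 → HQ costs 83 (by enumerating all 360 distinct tours).
Excess = 89 − 83 = 6.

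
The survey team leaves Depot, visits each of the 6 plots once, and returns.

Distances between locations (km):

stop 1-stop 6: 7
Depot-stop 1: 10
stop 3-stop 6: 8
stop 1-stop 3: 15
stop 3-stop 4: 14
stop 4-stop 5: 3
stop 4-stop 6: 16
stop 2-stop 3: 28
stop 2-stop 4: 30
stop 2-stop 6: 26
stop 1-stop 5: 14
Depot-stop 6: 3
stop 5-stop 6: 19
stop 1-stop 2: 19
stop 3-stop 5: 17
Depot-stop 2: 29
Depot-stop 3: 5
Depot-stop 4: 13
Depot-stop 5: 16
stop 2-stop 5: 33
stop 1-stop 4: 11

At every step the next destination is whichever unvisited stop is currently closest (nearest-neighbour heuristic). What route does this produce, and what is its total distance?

At Depot the remaining stops are stop 6 3, stop 3 5, stop 1 10, stop 4 13, stop 5 16, stop 2 29; go to stop 6.
At stop 6 the remaining stops are stop 1 7, stop 3 8, stop 4 16, stop 5 19, stop 2 26; go to stop 1.
At stop 1 the remaining stops are stop 4 11, stop 5 14, stop 3 15, stop 2 19; go to stop 4.
At stop 4 the remaining stops are stop 5 3, stop 3 14, stop 2 30; go to stop 5.
At stop 5 the remaining stops are stop 3 17, stop 2 33; go to stop 3.
At stop 3 the remaining stops are stop 2 28; go to stop 2.
Return stop 2→Depot: 29.
Total = 3 + 7 + 11 + 3 + 17 + 28 + 29 = 98.

Total distance 98 km via the nearest-neighbour route Depot → stop 6 → stop 1 → stop 4 → stop 5 → stop 3 → stop 2 → Depot.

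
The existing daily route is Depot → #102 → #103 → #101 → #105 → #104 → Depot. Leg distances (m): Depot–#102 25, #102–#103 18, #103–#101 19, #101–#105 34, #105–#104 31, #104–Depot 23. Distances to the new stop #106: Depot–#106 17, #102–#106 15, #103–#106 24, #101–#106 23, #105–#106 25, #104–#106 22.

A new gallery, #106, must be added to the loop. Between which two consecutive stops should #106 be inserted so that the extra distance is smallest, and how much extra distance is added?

+7 m — insert #106 between Depot and #102.

Insertion cost between consecutive stops i–j is d(i,#106) + d(#106,j) − d(i,j):
  between Depot and #102: 17 + 15 − 25 = 7
  between #102 and #103: 15 + 24 − 18 = 21
  between #103 and #101: 24 + 23 − 19 = 28
  between #101 and #105: 23 + 25 − 34 = 14
  between #105 and #104: 25 + 22 − 31 = 16
  between #104 and Depot: 22 + 17 − 23 = 16
Cheapest insertion is between Depot and #102, adding 7.
New total = 150 + 7 = 157.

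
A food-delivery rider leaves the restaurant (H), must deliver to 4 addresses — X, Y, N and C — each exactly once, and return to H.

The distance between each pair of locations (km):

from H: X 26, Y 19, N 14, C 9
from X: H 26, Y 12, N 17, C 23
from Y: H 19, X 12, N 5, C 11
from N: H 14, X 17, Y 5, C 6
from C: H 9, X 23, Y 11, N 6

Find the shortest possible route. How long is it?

H - X - Y - N - C - H: 26+12+5+6+9 = 58
H - X - Y - C - N - H: 26+12+11+6+14 = 69
H - X - N - Y - C - H: 26+17+5+11+9 = 68
H - X - N - C - Y - H: 26+17+6+11+19 = 79
H - X - C - Y - N - H: 26+23+11+5+14 = 79
H - X - C - N - Y - H: 26+23+6+5+19 = 79
H - Y - X - N - C - H: 19+12+17+6+9 = 63
H - Y - X - C - N - H: 19+12+23+6+14 = 74
H - Y - N - X - C - H: 19+5+17+23+9 = 73
H - Y - C - X - N - H: 19+11+23+17+14 = 84
H - N - X - Y - C - H: 14+17+12+11+9 = 63
H - N - Y - X - C - H: 14+5+12+23+9 = 63
The minimum is 58.
One optimal route: H → X → Y → N → C → H (or its reverse).

Shortest round trip = 58 km.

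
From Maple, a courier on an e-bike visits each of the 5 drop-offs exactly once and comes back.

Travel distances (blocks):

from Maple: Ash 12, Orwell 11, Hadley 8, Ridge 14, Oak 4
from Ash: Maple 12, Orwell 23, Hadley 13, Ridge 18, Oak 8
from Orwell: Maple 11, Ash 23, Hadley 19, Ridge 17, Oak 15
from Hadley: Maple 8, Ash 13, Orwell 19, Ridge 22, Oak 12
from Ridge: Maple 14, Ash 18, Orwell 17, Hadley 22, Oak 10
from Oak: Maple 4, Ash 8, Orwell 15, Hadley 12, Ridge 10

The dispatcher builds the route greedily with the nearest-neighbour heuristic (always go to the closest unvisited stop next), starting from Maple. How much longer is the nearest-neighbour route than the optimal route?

From Maple: Oak=4, Hadley=8, Orwell=11, Ash=12, Ridge=14 → choose Oak (4).
From Oak: Ash=8, Ridge=10, Hadley=12, Orwell=15 → choose Ash (8).
From Ash: Hadley=13, Ridge=18, Orwell=23 → choose Hadley (13).
From Hadley: Orwell=19, Ridge=22 → choose Orwell (19).
From Orwell: Ridge=17 → choose Ridge (17).
NN route Maple → Oak → Ash → Hadley → Orwell → Ridge → Maple costs 75.
Optimal: Maple → Orwell → Ridge → Oak → Ash → Hadley → Maple costs 67 (by enumerating all 60 distinct tours).
Excess = 75 − 67 = 8.

8 blocks longer than the optimal tour.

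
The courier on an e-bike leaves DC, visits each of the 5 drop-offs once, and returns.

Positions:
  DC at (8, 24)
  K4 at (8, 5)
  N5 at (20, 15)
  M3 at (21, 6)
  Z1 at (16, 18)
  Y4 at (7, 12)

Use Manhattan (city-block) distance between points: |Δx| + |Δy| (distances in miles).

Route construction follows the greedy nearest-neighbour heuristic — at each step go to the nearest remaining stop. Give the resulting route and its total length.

At DC the remaining stops are Y4 13, Z1 14, K4 19, N5 21, M3 31; go to Y4.
At Y4 the remaining stops are K4 8, Z1 15, N5 16, M3 20; go to K4.
At K4 the remaining stops are M3 14, Z1 21, N5 22; go to M3.
At M3 the remaining stops are N5 10, Z1 17; go to N5.
At N5 the remaining stops are Z1 7; go to Z1.
Return Z1→DC: 14.
Total = 13 + 8 + 14 + 10 + 7 + 14 = 66.

Nearest-neighbour total = 66 miles; route DC → Y4 → K4 → M3 → N5 → Z1 → DC.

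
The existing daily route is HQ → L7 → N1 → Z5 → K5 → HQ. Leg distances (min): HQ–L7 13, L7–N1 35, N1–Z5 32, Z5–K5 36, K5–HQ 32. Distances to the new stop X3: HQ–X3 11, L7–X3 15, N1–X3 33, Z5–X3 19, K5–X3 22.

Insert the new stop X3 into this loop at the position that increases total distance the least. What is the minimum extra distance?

Adding 1 min by placing X3 on the K5–HQ leg.

Insertion cost between consecutive stops i–j is d(i,X3) + d(X3,j) − d(i,j):
  between HQ and L7: 11 + 15 − 13 = 13
  between L7 and N1: 15 + 33 − 35 = 13
  between N1 and Z5: 33 + 19 − 32 = 20
  between Z5 and K5: 19 + 22 − 36 = 5
  between K5 and HQ: 22 + 11 − 32 = 1
Cheapest insertion is between K5 and HQ, adding 1.
New total = 148 + 1 = 149.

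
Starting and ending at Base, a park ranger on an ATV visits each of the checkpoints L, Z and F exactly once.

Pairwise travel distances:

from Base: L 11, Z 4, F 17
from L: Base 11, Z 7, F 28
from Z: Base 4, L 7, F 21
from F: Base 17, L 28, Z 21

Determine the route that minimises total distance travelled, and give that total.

Base - L - Z - F - Base: 11+7+21+17 = 56
Base - L - F - Z - Base: 11+28+21+4 = 64
Base - Z - L - F - Base: 4+7+28+17 = 56
The minimum is 56.
One optimal route: Base → L → Z → F → Base (or its reverse).

Minimum total distance: 56.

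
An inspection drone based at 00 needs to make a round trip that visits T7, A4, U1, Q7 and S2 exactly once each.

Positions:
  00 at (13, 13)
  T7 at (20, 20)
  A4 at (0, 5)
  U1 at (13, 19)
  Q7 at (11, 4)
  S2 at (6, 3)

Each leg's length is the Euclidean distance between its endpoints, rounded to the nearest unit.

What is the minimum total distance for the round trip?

There are 60 distinct closed tours to check (reversals are equivalent).
00→T7→A4→U1→Q7→S2→00: 10+25+19+15+5+12 = 86
00→T7→A4→U1→S2→Q7→00: 10+25+19+17+5+9 = 85
00→T7→A4→Q7→U1→S2→00: 10+25+11+15+17+12 = 90
00→T7→A4→Q7→S2→U1→00: 10+25+11+5+17+6 = 74
00→T7→A4→S2→U1→Q7→00: 10+25+6+17+15+9 = 82
00→T7→A4→S2→Q7→U1→00: 10+25+6+5+15+6 = 67
00→T7→U1→A4→Q7→S2→00: 10+7+19+11+5+12 = 64
00→T7→U1→A4→S2→Q7→00: 10+7+19+6+5+9 = 56
00→T7→U1→Q7→A4→S2→00: 10+7+15+11+6+12 = 61
00→T7→U1→Q7→S2→A4→00: 10+7+15+5+6+15 = 58
00→T7→U1→S2→A4→Q7→00: 10+7+17+6+11+9 = 60
00→T7→U1→S2→Q7→A4→00: 10+7+17+5+11+15 = 65
00→T7→Q7→A4→U1→S2→00: 10+18+11+19+17+12 = 87
00→T7→Q7→A4→S2→U1→00: 10+18+11+6+17+6 = 68
… (46 more)
The minimum is 56.
One optimal route: 00 → T7 → U1 → A4 → S2 → Q7 → 00 (or its reverse).

Minimum total distance: 56.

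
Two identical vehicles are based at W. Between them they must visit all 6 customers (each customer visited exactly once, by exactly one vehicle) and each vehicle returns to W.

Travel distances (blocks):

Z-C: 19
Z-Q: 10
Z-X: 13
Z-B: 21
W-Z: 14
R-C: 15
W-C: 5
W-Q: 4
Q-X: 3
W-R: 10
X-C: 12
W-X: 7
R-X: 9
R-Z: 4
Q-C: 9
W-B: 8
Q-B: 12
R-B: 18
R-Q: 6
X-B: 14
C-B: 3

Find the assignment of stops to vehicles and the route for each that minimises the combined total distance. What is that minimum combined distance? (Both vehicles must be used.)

There are 2^5 − 1 = 31 ways to divide the 6 stops into two non-empty groups. For each, the best each vehicle can do is its own shortest tour through its group:
  {R} + {Z, Q, X, C, B}: 20 + 49 = 69
  {Z} + {R, Q, X, C, B}: 28 + 41 = 69
  {R, Z} + {Q, X, C, B}: 28 + 29 = 57
  {Q} + {R, Z, X, C, B}: 8 + 49 = 57
  {R, Q} + {Z, X, C, B}: 20 + 49 = 69
  {Z, Q} + {R, X, C, B}: 28 + 41 = 69
  … (31 splits in total)
  {R, Z, Q, X} + {C, B}: 34 + 16 = 50  ← best
Best: vehicle 1 W → R → Z → Q → X → W = 34; vehicle 2 W → C → B → W = 16; combined 50.

50 blocks — the smallest possible combined total.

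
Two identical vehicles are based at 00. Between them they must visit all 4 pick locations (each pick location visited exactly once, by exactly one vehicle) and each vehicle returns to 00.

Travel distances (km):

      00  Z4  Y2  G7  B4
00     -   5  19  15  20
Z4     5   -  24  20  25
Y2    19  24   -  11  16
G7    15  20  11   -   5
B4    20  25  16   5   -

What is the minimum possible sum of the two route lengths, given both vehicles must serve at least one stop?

There are 2^3 − 1 = 7 ways to divide the 4 stops into two non-empty groups. For each, the best each vehicle can do is its own shortest tour through its group:
  {Z4} + {Y2, G7, B4}: 10 + 55 = 65
  {Y2} + {Z4, G7, B4}: 38 + 50 = 88
  {Z4, Y2} + {G7, B4}: 48 + 40 = 88
  {G7} + {Z4, Y2, B4}: 30 + 65 = 95
  {Z4, G7} + {Y2, B4}: 40 + 55 = 95
  {Y2, G7} + {Z4, B4}: 45 + 50 = 95
  … (7 splits in total)
Best: vehicle 1 00 → Z4 → 00 = 10; vehicle 2 00 → Y2 → G7 → B4 → 00 = 55; combined 65.

65 km — the smallest possible combined total.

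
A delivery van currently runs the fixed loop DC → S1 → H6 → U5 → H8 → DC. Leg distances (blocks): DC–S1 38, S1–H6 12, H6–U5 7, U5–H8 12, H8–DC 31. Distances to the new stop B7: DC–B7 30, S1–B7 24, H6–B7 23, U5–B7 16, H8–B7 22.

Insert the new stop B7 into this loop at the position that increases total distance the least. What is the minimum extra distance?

Insertion cost between consecutive stops i–j is d(i,B7) + d(B7,j) − d(i,j):
  between DC and S1: 30 + 24 − 38 = 16
  between S1 and H6: 24 + 23 − 12 = 35
  between H6 and U5: 23 + 16 − 7 = 32
  between U5 and H8: 16 + 22 − 12 = 26
  between H8 and DC: 22 + 30 − 31 = 21
Cheapest insertion is between DC and S1, adding 16.
New total = 100 + 16 = 116.

Minimum extra distance: 16 blocks, inserting B7 between DC and S1.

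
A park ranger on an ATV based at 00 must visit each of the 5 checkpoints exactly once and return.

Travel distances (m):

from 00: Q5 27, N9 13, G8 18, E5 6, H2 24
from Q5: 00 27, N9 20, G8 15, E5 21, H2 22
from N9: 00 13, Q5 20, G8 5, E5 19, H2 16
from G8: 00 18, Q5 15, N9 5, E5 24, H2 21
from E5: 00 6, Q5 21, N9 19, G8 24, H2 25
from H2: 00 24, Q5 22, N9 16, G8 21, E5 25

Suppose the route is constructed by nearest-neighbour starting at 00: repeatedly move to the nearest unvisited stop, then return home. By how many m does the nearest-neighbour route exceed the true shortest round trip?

5 m longer than the optimal tour.

00: E5=6, N9=13, G8=18, H2=24, Q5=27 ⇒ E5
E5: N9=19, Q5=21, G8=24, H2=25 ⇒ N9
N9: G8=5, H2=16, Q5=20 ⇒ G8
G8: Q5=15, H2=21 ⇒ Q5
Q5: H2=22 ⇒ H2
NN route 00 → E5 → N9 → G8 → Q5 → H2 → 00 costs 91.
Optimal: 00 → N9 → G8 → Q5 → H2 → E5 → 00 costs 86 (by enumerating all 60 distinct tours).
Excess = 91 − 86 = 5.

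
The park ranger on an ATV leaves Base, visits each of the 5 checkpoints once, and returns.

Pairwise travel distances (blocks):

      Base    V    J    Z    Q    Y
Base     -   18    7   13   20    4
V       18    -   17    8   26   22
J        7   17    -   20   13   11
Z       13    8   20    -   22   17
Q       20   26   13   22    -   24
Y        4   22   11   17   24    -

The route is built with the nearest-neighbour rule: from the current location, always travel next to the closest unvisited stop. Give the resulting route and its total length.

Total distance 76 blocks via the nearest-neighbour route Base → Y → J → Q → Z → V → Base.

Base → [Y:4 / J:7 / Z:13 / V:18 / Q:20] → Y (4)
Y → [J:11 / Z:17 / V:22 / Q:24] → J (11)
J → [Q:13 / V:17 / Z:20] → Q (13)
Q → [Z:22 / V:26] → Z (22)
Z → [V:8] → V (8)
Return V→Base: 18.
Total = 4 + 11 + 13 + 22 + 8 + 18 = 76.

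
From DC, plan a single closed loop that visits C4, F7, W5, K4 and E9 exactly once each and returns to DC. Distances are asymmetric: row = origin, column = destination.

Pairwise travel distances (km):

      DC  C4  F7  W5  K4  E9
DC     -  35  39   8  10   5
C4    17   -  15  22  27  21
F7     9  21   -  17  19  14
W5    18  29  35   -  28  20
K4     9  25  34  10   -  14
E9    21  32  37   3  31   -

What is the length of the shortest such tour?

80 km — the shortest possible round trip.

DC→C4→F7→W5→K4→E9→DC: 35+15+17+28+14+21 = 130
DC→C4→F7→W5→E9→K4→DC: 35+15+17+20+31+9 = 127
DC→C4→F7→K4→W5→E9→DC: 35+15+19+10+20+21 = 120
DC→C4→F7→K4→E9→W5→DC: 35+15+19+14+3+18 = 104
DC→C4→F7→E9→W5→K4→DC: 35+15+14+3+28+9 = 104
DC→C4→F7→E9→K4→W5→DC: 35+15+14+31+10+18 = 123
DC→C4→W5→F7→K4→E9→DC: 35+22+35+19+14+21 = 146
DC→C4→W5→F7→E9→K4→DC: 35+22+35+14+31+9 = 146
DC→C4→W5→K4→F7→E9→DC: 35+22+28+34+14+21 = 154
DC→C4→W5→K4→E9→F7→DC: 35+22+28+14+37+9 = 145
DC→C4→W5→E9→F7→K4→DC: 35+22+20+37+19+9 = 142
DC→C4→W5→E9→K4→F7→DC: 35+22+20+31+34+9 = 151
DC→C4→K4→F7→W5→E9→DC: 35+27+34+17+20+21 = 154
DC→C4→K4→F7→E9→W5→DC: 35+27+34+14+3+18 = 131
… (106 more)
DC→K4→E9→W5→C4→F7→DC: 10+14+3+29+15+9 = 80  ← best
The minimum is 80.
One optimal route: DC → K4 → E9 → W5 → C4 → F7 → DC.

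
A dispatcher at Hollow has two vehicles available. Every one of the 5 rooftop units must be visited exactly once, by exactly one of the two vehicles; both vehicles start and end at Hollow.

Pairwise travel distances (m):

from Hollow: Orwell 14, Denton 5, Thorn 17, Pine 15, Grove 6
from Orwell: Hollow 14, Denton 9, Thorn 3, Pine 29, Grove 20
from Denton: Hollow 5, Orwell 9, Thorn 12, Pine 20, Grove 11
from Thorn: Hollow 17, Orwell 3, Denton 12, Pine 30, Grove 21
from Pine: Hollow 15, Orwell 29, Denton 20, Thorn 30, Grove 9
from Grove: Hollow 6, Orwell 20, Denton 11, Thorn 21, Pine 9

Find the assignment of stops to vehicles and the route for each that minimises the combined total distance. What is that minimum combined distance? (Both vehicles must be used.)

64 m — the smallest possible combined total.

Check every non-empty split of the stops between the two vehicles; for each half take its own optimal tour:
  {Orwell} + {Denton, Thorn, Pine, Grove}: 28 + 62 = 90
  {Denton} + {Orwell, Thorn, Pine, Grove}: 10 + 62 = 72
  {Orwell, Denton} + {Thorn, Pine, Grove}: 28 + 62 = 90
  {Thorn} + {Orwell, Denton, Pine, Grove}: 34 + 58 = 92
  {Orwell, Thorn} + {Denton, Pine, Grove}: 34 + 40 = 74
  {Denton, Thorn} + {Orwell, Pine, Grove}: 34 + 58 = 92
  … (15 splits in total)
  {Orwell, Denton, Thorn} + {Pine, Grove}: 34 + 30 = 64  ← best
Best: vehicle 1 Hollow → Orwell → Thorn → Denton → Hollow = 34; vehicle 2 Hollow → Pine → Grove → Hollow = 30; combined 64.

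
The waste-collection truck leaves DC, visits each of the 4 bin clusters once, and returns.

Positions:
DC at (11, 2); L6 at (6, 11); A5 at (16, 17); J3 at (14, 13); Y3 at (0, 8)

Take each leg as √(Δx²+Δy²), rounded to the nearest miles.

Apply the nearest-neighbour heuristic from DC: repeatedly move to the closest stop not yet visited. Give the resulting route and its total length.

Nearest-neighbour total = 52 miles; route DC → L6 → Y3 → J3 → A5 → DC.

DC → [L6:10 / J3:11 / Y3:13 / A5:16] → L6 (10)
L6 → [Y3:7 / J3:8 / A5:12] → Y3 (7)
Y3 → [J3:15 / A5:18] → J3 (15)
J3 → [A5:4] → A5 (4)
Return A5→DC: 16.
Total = 10 + 7 + 15 + 4 + 16 = 52.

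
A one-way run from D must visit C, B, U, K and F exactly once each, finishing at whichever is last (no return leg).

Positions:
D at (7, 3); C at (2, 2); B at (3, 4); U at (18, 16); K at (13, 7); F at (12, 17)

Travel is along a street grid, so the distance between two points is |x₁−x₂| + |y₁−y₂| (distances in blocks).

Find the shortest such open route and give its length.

There are 5! = 120 possible orderings.
D → C → B → U → K → F: 6+3+27+14+11 = 61
D → C → B → U → F → K: 6+3+27+7+11 = 54
D → C → B → K → U → F: 6+3+13+14+7 = 43
D → C → B → K → F → U: 6+3+13+11+7 = 40
D → C → B → F → U → K: 6+3+22+7+14 = 52
D → C → B → F → K → U: 6+3+22+11+14 = 56
D → C → U → B → K → F: 6+30+27+13+11 = 87
D → C → U → B → F → K: 6+30+27+22+11 = 96
D → C → U → K → B → F: 6+30+14+13+22 = 85
D → C → U → K → F → B: 6+30+14+11+22 = 83
D → C → U → F → B → K: 6+30+7+22+13 = 78
D → C → U → F → K → B: 6+30+7+11+13 = 67
D → C → K → B → U → F: 6+16+13+27+7 = 69
D → C → K → B → F → U: 6+16+13+22+7 = 64
… (106 more)
The minimum is 40.
One shortest path: D → C → B → K → F → U.

40 blocks — the minimum one-way total.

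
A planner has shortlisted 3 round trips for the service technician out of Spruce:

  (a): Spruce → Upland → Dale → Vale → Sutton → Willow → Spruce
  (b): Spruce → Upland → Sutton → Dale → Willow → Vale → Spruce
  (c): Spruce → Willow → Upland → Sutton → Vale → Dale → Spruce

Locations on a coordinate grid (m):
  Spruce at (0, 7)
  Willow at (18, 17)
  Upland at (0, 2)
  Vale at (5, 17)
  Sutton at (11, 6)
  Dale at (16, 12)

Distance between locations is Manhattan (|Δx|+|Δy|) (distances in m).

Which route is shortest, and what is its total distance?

(a): 5 + 26 + 16 + 17 + 18 + 28 = 110
(b): 5 + 15 + 11 + 7 + 13 + 15 = 66
(c): 28 + 33 + 15 + 17 + 16 + 21 = 130

Shortest is (b), total 66 m.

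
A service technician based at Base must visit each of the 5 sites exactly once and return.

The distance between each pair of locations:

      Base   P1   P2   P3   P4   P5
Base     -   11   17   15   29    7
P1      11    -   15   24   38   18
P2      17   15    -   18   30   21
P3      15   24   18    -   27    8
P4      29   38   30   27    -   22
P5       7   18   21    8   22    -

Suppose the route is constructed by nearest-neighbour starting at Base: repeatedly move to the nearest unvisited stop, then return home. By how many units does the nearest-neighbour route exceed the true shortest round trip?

Excess over optimum: 17.

From Base: P5=7, P1=11, P3=15, P2=17, P4=29 → choose P5 (7).
From P5: P3=8, P1=18, P2=21, P4=22 → choose P3 (8).
From P3: P2=18, P1=24, P4=27 → choose P2 (18).
From P2: P1=15, P4=30 → choose P1 (15).
From P1: P4=38 → choose P4 (38).
NN route Base → P5 → P3 → P2 → P1 → P4 → Base costs 115.
Optimal: Base → P1 → P2 → P4 → P3 → P5 → Base costs 98 (by enumerating all 60 distinct tours).
Excess = 115 − 98 = 17.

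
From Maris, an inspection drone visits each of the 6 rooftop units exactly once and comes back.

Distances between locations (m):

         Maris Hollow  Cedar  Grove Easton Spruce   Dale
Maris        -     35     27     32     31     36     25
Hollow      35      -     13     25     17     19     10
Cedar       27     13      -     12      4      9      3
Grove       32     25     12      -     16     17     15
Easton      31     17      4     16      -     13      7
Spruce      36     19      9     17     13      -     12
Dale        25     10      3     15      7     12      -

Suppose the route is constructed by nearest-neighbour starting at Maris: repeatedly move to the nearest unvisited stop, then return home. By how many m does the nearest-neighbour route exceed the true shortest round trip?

8 m longer than the optimal tour.

Maris: Dale=25, Cedar=27, Easton=31, Grove=32, Hollow=35, Spruce=36 ⇒ Dale
Dale: Cedar=3, Easton=7, Hollow=10, Spruce=12, Grove=15 ⇒ Cedar
Cedar: Easton=4, Spruce=9, Grove=12, Hollow=13 ⇒ Easton
Easton: Spruce=13, Grove=16, Hollow=17 ⇒ Spruce
Spruce: Grove=17, Hollow=19 ⇒ Grove
Grove: Hollow=25 ⇒ Hollow
NN route Maris → Dale → Cedar → Easton → Spruce → Grove → Hollow → Maris costs 122.
Optimal: Maris → Hollow → Dale → Cedar → Easton → Spruce → Grove → Maris costs 114 (by enumerating all 360 distinct tours).
Excess = 122 − 114 = 8.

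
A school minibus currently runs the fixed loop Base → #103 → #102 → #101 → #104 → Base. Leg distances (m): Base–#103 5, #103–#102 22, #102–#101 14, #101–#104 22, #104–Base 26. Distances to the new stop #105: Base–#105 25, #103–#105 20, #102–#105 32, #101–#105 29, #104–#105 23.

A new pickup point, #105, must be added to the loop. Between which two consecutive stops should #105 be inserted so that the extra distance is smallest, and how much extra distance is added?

Minimum extra distance: 22 m, inserting #105 between #104 and Base.

Insertion cost between consecutive stops i–j is d(i,#105) + d(#105,j) − d(i,j):
  between Base and #103: 25 + 20 − 5 = 40
  between #103 and #102: 20 + 32 − 22 = 30
  between #102 and #101: 32 + 29 − 14 = 47
  between #101 and #104: 29 + 23 − 22 = 30
  between #104 and Base: 23 + 25 − 26 = 22
Cheapest insertion is between #104 and Base, adding 22.
New total = 89 + 22 = 111.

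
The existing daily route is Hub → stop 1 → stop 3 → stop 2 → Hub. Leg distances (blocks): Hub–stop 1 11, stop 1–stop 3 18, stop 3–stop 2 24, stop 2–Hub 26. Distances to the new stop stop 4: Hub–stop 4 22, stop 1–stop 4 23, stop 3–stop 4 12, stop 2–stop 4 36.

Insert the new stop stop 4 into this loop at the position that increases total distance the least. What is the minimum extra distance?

Adding 17 blocks by placing stop 4 on the stop 1–stop 3 leg.

Insertion cost between consecutive stops i–j is d(i,stop 4) + d(stop 4,j) − d(i,j):
  between Hub and stop 1: 22 + 23 − 11 = 34
  between stop 1 and stop 3: 23 + 12 − 18 = 17
  between stop 3 and stop 2: 12 + 36 − 24 = 24
  between stop 2 and Hub: 36 + 22 − 26 = 32
Cheapest insertion is between stop 1 and stop 3, adding 17.
New total = 79 + 17 = 96.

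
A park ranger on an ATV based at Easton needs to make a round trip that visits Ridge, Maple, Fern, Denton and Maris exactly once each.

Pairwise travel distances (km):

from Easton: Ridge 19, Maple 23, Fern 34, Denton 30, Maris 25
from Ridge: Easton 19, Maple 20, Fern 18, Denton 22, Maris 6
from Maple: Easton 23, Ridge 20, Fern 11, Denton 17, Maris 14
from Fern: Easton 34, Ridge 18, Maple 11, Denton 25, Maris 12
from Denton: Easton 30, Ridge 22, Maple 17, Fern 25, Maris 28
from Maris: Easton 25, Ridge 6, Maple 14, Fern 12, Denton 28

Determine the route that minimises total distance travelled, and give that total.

95 km — the shortest possible round trip.

Easton → Ridge → Maple → Fern → Denton → Maris → Easton: 19+20+11+25+28+25 = 128
Easton → Ridge → Maple → Fern → Maris → Denton → Easton: 19+20+11+12+28+30 = 120
Easton → Ridge → Maple → Denton → Fern → Maris → Easton: 19+20+17+25+12+25 = 118
Easton → Ridge → Maple → Denton → Maris → Fern → Easton: 19+20+17+28+12+34 = 130
Easton → Ridge → Maple → Maris → Fern → Denton → Easton: 19+20+14+12+25+30 = 120
Easton → Ridge → Maple → Maris → Denton → Fern → Easton: 19+20+14+28+25+34 = 140
Easton → Ridge → Fern → Maple → Denton → Maris → Easton: 19+18+11+17+28+25 = 118
Easton → Ridge → Fern → Maple → Maris → Denton → Easton: 19+18+11+14+28+30 = 120
Easton → Ridge → Fern → Denton → Maple → Maris → Easton: 19+18+25+17+14+25 = 118
Easton → Ridge → Fern → Denton → Maris → Maple → Easton: 19+18+25+28+14+23 = 127
Easton → Ridge → Fern → Maris → Maple → Denton → Easton: 19+18+12+14+17+30 = 110
Easton → Ridge → Fern → Maris → Denton → Maple → Easton: 19+18+12+28+17+23 = 117
Easton → Ridge → Denton → Maple → Fern → Maris → Easton: 19+22+17+11+12+25 = 106
Easton → Ridge → Denton → Maple → Maris → Fern → Easton: 19+22+17+14+12+34 = 118
… (46 more)
Easton → Ridge → Maris → Fern → Maple → Denton → Easton: 19+6+12+11+17+30 = 95  ← best
The minimum is 95.
One optimal route: Easton → Ridge → Maris → Fern → Maple → Denton → Easton (or its reverse).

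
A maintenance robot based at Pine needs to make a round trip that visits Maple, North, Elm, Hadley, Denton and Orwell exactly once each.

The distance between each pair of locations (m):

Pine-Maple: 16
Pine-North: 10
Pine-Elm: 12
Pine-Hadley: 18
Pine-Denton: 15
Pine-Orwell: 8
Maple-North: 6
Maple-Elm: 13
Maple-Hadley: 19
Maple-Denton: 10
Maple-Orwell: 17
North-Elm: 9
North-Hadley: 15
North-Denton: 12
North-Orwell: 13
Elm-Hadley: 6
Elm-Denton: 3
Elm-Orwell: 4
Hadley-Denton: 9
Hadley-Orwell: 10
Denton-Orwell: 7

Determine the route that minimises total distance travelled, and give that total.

With 6 stops there are 6!/2 = 360 distinct round trips (a route and its reverse cost the same).
Pine→Maple→North→Elm→Hadley→Denton→Orwell→Pine: 16+6+9+6+9+7+8 = 61
Pine→Maple→North→Elm→Hadley→Orwell→Denton→Pine: 16+6+9+6+10+7+15 = 69
Pine→Maple→North→Elm→Denton→Hadley→Orwell→Pine: 16+6+9+3+9+10+8 = 61
Pine→Maple→North→Elm→Denton→Orwell→Hadley→Pine: 16+6+9+3+7+10+18 = 69
Pine→Maple→North→Elm→Orwell→Hadley→Denton→Pine: 16+6+9+4+10+9+15 = 69
Pine→Maple→North→Elm→Orwell→Denton→Hadley→Pine: 16+6+9+4+7+9+18 = 69
Pine→Maple→North→Hadley→Elm→Denton→Orwell→Pine: 16+6+15+6+3+7+8 = 61
Pine→Maple→North→Hadley→Elm→Orwell→Denton→Pine: 16+6+15+6+4+7+15 = 69
… (352 more)
Pine→North→Maple→Denton→Elm→Hadley→Orwell→Pine: 10+6+10+3+6+10+8 = 53  ← best
The minimum is 53.
One optimal route: Pine → North → Maple → Denton → Elm → Hadley → Orwell → Pine (or its reverse).

Shortest round trip = 53 m.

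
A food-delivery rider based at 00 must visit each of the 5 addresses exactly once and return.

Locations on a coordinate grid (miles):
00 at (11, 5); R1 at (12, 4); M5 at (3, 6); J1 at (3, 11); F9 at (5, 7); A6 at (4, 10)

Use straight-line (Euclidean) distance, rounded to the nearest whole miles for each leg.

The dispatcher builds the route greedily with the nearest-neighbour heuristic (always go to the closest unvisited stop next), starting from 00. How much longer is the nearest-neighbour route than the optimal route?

00: R1=1, F9=6, M5=8, A6=9, J1=10 ⇒ R1
R1: F9=8, M5=9, A6=10, J1=11 ⇒ F9
F9: M5=2, A6=3, J1=4 ⇒ M5
M5: A6=4, J1=5 ⇒ A6
A6: J1=1 ⇒ J1
NN route 00 → R1 → F9 → M5 → A6 → J1 → 00 costs 26.
Optimal: 00 → R1 → M5 → J1 → A6 → F9 → 00 costs 25 (by enumerating all 60 distinct tours).
Excess = 26 − 25 = 1.

The nearest-neighbour route is 1 miles longer than optimal.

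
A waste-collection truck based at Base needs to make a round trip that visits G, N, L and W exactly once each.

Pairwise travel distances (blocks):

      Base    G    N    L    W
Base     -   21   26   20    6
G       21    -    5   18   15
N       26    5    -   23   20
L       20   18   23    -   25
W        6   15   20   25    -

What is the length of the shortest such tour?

69 blocks — the shortest possible round trip.

Base-G-N-L-W-Base: 21+5+23+25+6 = 80
Base-G-N-W-L-Base: 21+5+20+25+20 = 91
Base-G-L-N-W-Base: 21+18+23+20+6 = 88
Base-G-L-W-N-Base: 21+18+25+20+26 = 110
Base-G-W-N-L-Base: 21+15+20+23+20 = 99
Base-G-W-L-N-Base: 21+15+25+23+26 = 110
Base-N-G-L-W-Base: 26+5+18+25+6 = 80
Base-N-G-W-L-Base: 26+5+15+25+20 = 91
Base-N-L-G-W-Base: 26+23+18+15+6 = 88
Base-N-W-G-L-Base: 26+20+15+18+20 = 99
Base-L-G-N-W-Base: 20+18+5+20+6 = 69
Base-L-N-G-W-Base: 20+23+5+15+6 = 69
The minimum is 69.
One optimal route: Base → L → G → N → W → Base (or its reverse).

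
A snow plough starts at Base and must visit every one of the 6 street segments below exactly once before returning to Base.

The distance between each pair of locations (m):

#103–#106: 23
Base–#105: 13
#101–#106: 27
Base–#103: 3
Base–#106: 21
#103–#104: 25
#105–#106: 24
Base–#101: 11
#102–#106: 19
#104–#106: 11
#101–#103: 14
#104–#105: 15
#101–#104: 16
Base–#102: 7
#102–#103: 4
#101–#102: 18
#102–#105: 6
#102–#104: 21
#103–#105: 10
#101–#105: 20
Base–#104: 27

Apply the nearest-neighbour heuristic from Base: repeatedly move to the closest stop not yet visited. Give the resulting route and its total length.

77 m along Base → #103 → #102 → #105 → #104 → #106 → #101 → Base.

Base → [#103:3 / #102:7 / #101:11 / #105:13 / #106:21 / #104:27] → #103 (3)
#103 → [#102:4 / #105:10 / #101:14 / #106:23 / #104:25] → #102 (4)
#102 → [#105:6 / #101:18 / #106:19 / #104:21] → #105 (6)
#105 → [#104:15 / #101:20 / #106:24] → #104 (15)
#104 → [#106:11 / #101:16] → #106 (11)
#106 → [#101:27] → #101 (27)
Return #101→Base: 11.
Total = 3 + 4 + 6 + 15 + 11 + 27 + 11 = 77.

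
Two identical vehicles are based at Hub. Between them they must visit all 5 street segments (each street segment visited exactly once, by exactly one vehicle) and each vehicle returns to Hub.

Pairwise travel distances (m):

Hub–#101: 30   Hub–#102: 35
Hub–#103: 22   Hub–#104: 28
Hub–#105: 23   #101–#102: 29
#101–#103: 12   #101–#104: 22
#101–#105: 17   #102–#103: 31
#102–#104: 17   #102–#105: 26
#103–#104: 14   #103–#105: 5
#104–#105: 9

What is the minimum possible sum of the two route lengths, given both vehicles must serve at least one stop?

There are 2^4 − 1 = 15 ways to divide the 5 stops into two non-empty groups. For each, the best each vehicle can do is its own shortest tour through its group:
  {#101} + {#102, #103, #104, #105}: 60 + 88 = 148
  {#102} + {#101, #103, #104, #105}: 70 + 84 = 154
  {#101, #102} + {#103, #104, #105}: 94 + 64 = 158
  {#103} + {#101, #102, #104, #105}: 44 + 108 = 152
  {#101, #103} + {#102, #104, #105}: 64 + 84 = 148
  {#102, #103} + {#101, #104, #105}: 88 + 84 = 172
  … (15 splits in total)
Best: vehicle 1 Hub → #101 → Hub = 60; vehicle 2 Hub → #102 → #104 → #105 → #103 → Hub = 88; combined 148.

Minimum combined distance: 148 m.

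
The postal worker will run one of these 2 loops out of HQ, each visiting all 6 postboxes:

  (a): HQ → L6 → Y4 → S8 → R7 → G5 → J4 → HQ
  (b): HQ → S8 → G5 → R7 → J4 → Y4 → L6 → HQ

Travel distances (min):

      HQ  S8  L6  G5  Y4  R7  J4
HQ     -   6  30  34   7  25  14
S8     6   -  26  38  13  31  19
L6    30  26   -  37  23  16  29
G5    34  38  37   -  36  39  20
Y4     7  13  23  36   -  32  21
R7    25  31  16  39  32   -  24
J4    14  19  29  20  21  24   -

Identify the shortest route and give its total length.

(a): 30 + 23 + 13 + 31 + 39 + 20 + 14 = 170
(b): 6 + 38 + 39 + 24 + 21 + 23 + 30 = 181

170 min — (a) is the shortest.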